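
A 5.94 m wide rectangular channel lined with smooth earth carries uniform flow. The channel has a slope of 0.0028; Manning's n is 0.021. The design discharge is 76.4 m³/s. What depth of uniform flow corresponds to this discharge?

y_n = 3.67 m

Manning's equation rearranged: A R^(2/3) = nQ / (1·√S) = 0.021 × 76.4 / (√0.0028) = 30.32.
At y = 4.36 m: A R^(2/3) = 37.85 — over.
At y = 2.54 m: A R^(2/3) = 18.6 — short.
At y = 3.67 m: A R^(2/3) = 30.34 — ≈ 30.32.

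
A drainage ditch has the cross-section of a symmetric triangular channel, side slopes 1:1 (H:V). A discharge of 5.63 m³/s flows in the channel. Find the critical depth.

At critical depth, Q² T / (g A³) = 1, i.e. A³/T = Q²/g = 5.63²/9.81 = 3.231.
Trying y = 1.7 m: A³/T = 7.099 — high.
Trying y = 1.15 m: A³/T = 1.006 — low.
Trying y = 1.45 m: A³/T = 3.205 — ≈ 3.231.

y_c = 1.45 m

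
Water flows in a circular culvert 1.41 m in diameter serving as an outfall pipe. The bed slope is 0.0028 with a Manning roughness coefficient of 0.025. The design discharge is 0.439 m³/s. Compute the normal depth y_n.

y_n = 0.497 m

Manning's equation rearranged: A R^(2/3) = nQ / (1·√S) = 0.025 × 0.439 / (√0.0028) = 0.2074.
Trying y = 0.537 m: A R^(2/3) = 0.2399 — too large.
Trying y = 0.418 m: A R^(2/3) = 0.1491 — too small.
Trying y = 0.497 m: A R^(2/3) = 0.2076 — close enough.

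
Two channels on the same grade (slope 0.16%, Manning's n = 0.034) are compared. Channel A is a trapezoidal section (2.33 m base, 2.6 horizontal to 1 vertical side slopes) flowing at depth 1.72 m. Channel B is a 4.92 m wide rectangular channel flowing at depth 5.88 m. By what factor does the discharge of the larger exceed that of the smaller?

Channel A: With bottom width b = 2.33 m and side slope z = 2.6: A = (b + zy)y = (2.33 + 2.6×1.72)×1.72 = 11.7 m²; P = b + 2y√(1+z²) = 2.33 + 2×1.72×2.786 = 11.91 m. Hydraulic radius R = A/P = 11.7/11.91 = 0.9821 m. Q_A = (1/0.034)·11.7·0.9821^(2/3)·√0.0016 = 13.6 m³/s.
Channel B: Flow area A = b·y = 4.92 × 5.88 = 28.93 m². Wetted perimeter P = b + 2y = 4.92 + 2×5.88 = 16.68 m. Hydraulic radius R = A/P = 28.93/16.68 = 1.734 m. Q_B = (1/0.034)·28.93·1.734^(2/3)·√0.0016 = 49.13 m³/s.
The larger discharge is 49.13 m³/s and the smaller is 13.6 m³/s; the ratio is 3.61.

3.61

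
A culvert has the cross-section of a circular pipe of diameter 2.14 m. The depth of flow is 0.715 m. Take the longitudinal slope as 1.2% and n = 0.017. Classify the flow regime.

For a circular section of diameter D = 2.14 m at depth y = 0.715 m, the central angle is θ = 2 arccos(1 − 2y/D) = 2.465 rad. Then A = (D²/8)(θ − sin θ) = 1.053 m² and P = Dθ/2 = 2.638 m.
Hydraulic radius R = A/P = 1.053/2.638 = 0.3992 m.
V = (1/n) R^(2/3) √S = (1/0.017) × 0.3992^(2/3) × √0.012 = 3.493 m/s. Hydraulic depth D_h = A/T = 1.053/2.019 = 0.5215 m.
Froude number Fr = V/√(g·D_h) = 3.493/√(9.81×0.5215) = 1.54, which is greater than 1, so the flow is supercritical.

supercritical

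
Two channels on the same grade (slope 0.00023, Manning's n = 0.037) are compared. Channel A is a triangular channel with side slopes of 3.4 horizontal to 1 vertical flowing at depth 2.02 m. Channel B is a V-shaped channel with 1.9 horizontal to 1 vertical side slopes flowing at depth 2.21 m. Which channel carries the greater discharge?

channel A

Channel A: For a triangular section with side slope z = 3.4: A = zy² = 3.4×2.02² = 13.87 m²; P = 2y√(1+z²) = 2×2.02×3.544 = 14.32 m. Hydraulic radius R = A/P = 13.87/14.32 = 0.969 m. Q_A = (1/0.037)·13.87·0.969^(2/3)·√0.00023 = 5.568 m³/s.
Channel B: For a triangular section with side slope z = 1.9: A = zy² = 1.9×2.21² = 9.28 m²; P = 2y√(1+z²) = 2×2.21×2.147 = 9.49 m. Hydraulic radius R = A/P = 9.28/9.49 = 0.9778 m. Q_B = (1/0.037)·9.28·0.9778^(2/3)·√0.00023 = 3.747 m³/s.
Q_A = 5.568 m³/s vs Q_B = 3.747 m³/s, so channel A carries more.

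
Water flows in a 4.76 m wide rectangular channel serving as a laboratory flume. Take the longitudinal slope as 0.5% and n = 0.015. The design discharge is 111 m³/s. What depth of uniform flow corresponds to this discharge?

y_n = 3.83 m

Manning's equation rearranged: A R^(2/3) = nQ / (1·√S) = 0.015 × 111 / (√0.005) = 23.55.
At y = 2.82 m: A R^(2/3) = 15.91 — too small.
At y = 4.89 m: A R^(2/3) = 31.85 — too large.
At y = 3.83 m: A R^(2/3) = 23.55 — ≈ 23.55.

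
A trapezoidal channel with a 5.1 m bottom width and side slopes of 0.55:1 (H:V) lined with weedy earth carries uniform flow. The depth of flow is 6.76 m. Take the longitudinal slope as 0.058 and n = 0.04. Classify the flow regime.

With bottom width b = 5.1 m and side slope z = 0.55: A = (b + zy)y = (5.1 + 0.55×6.76)×6.76 = 59.61 m²; P = b + 2y√(1+z²) = 5.1 + 2×6.76×1.141 = 20.53 m.
Hydraulic radius R = A/P = 59.61/20.53 = 2.904 m.
V = (1/n) R^(2/3) √S = (1/0.04) × 2.904^(2/3) × √0.058 = 12.25 m/s. Hydraulic depth D_h = A/T = 59.61/12.54 = 4.755 m.
Froude number Fr = V/√(g·D_h) = 12.25/√(9.81×4.755) = 1.79, which is greater than 1, so the flow is supercritical.

supercritical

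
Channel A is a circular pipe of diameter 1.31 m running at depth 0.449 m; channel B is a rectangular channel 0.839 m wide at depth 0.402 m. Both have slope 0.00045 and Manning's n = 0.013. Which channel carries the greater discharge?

Channel A: For a circular section of diameter D = 1.31 m at depth y = 0.449 m, the central angle is θ = 2 arccos(1 − 2y/D) = 2.502 rad. Then A = (D²/8)(θ − sin θ) = 0.4086 m² and P = Dθ/2 = 1.639 m. Hydraulic radius R = A/P = 0.4086/1.639 = 0.2493 m. Q_A = (1/0.013)·0.4086·0.2493^(2/3)·√0.00045 = 0.2641 m³/s.
Channel B: Flow area A = b·y = 0.839 × 0.402 = 0.3373 m². Wetted perimeter P = b + 2y = 0.839 + 2×0.402 = 1.643 m. Hydraulic radius R = A/P = 0.3373/1.643 = 0.2053 m. Q_B = (1/0.013)·0.3373·0.2053^(2/3)·√0.00045 = 0.1915 m³/s.
Q_A = 0.2641 m³/s vs Q_B = 0.1915 m³/s, so channel A carries more.

channel A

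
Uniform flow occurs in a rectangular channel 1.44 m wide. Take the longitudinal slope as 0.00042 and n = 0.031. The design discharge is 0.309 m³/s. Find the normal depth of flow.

Manning's equation rearranged: A R^(2/3) = nQ / (1·√S) = 0.031 × 0.309 / (√0.00042) = 0.4674.
Trying y = 0.798 m: A R^(2/3) = 0.6013 — too large.
Trying y = 0.661 m: A R^(2/3) = 0.4679 — matches.

y_n = 0.661 m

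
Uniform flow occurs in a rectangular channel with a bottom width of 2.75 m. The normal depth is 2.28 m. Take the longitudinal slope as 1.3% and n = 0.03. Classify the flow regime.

Flow area A = b·y = 2.75 × 2.28 = 6.27 m². Wetted perimeter P = b + 2y = 2.75 + 2×2.28 = 7.31 m.
Hydraulic radius R = A/P = 6.27/7.31 = 0.8577 m.
V = (1/n) R^(2/3) √S = (1/0.03) × 0.8577^(2/3) × √0.013 = 3.431 m/s. Hydraulic depth D_h = A/T = 6.27/2.75 = 2.28 m.
Froude number Fr = V/√(g·D_h) = 3.431/√(9.81×2.28) = 0.725, which is less than 1, so the flow is subcritical.

subcritical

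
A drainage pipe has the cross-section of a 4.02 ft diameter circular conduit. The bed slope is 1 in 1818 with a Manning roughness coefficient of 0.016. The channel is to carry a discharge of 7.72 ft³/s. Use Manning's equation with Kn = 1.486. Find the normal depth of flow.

Manning's equation rearranged: A R^(2/3) = nQ / (1.486·√S) = 0.016 × 7.72 / (1.486 × √0.0005501) = 3.544.
Trying y = 1.16 ft: A R^(2/3) = 2.312 — short.
Trying y = 1.63 ft: A R^(2/3) = 4.399 — over.
Trying y = 1.45 ft: A R^(2/3) = 3.543 — matches.

y_n = 1.45 ft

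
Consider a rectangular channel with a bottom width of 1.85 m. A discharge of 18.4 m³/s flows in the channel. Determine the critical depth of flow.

For a rectangular channel, critical depth y_c = (q²/g)^(1/3) where q = Q/b = 18.4/1.85 = 9.946 m²/s.
So y_c = (9.946²/9.81)^(1/3) = 2.16 m.

y_c = 2.16 m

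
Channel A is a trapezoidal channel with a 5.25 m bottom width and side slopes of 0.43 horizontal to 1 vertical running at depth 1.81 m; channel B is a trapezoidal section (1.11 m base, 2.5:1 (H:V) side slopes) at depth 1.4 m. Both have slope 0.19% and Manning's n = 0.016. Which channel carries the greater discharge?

channel A

Channel A: With bottom width b = 5.25 m and side slope z = 0.43: A = (b + zy)y = (5.25 + 0.43×1.81)×1.81 = 10.91 m²; P = b + 2y√(1+z²) = 5.25 + 2×1.81×1.089 = 9.19 m. Hydraulic radius R = A/P = 10.91/9.19 = 1.187 m. Q_A = (1/0.016)·10.91·1.187^(2/3)·√0.0019 = 33.33 m³/s.
Channel B: With bottom width b = 1.11 m and side slope z = 2.5: A = (b + zy)y = (1.11 + 2.5×1.4)×1.4 = 6.454 m²; P = b + 2y√(1+z²) = 1.11 + 2×1.4×2.693 = 8.649 m. Hydraulic radius R = A/P = 6.454/8.649 = 0.7462 m. Q_B = (1/0.016)·6.454·0.7462^(2/3)·√0.0019 = 14.47 m³/s.
Q_A = 33.33 m³/s vs Q_B = 14.47 m³/s, so channel A carries more.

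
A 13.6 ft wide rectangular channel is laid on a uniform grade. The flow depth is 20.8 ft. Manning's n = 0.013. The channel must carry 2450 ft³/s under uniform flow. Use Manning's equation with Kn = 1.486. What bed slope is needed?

Flow area A = b·y = 13.6 × 20.8 = 282.9 ft². Wetted perimeter P = b + 2y = 13.6 + 2×20.8 = 55.2 ft.
Hydraulic radius R = A/P = 282.9/55.2 = 5.125 ft.
From Manning's equation, S = [nQ / (1.486 A R^(2/3))]² = [0.013 × 2450 / (1.486 × 282.9 × 5.125^(2/3))]² = 0.00065.

S = 0.00065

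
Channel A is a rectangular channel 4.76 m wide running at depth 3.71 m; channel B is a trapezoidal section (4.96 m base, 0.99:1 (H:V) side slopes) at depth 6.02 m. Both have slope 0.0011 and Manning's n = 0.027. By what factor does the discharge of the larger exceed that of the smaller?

6.05

Channel A: Flow area A = b·y = 4.76 × 3.71 = 17.66 m². Wetted perimeter P = b + 2y = 4.76 + 2×3.71 = 12.18 m. Hydraulic radius R = A/P = 17.66/12.18 = 1.45 m. Q_A = (1/0.027)·17.66·1.45^(2/3)·√0.0011 = 27.79 m³/s.
Channel B: With bottom width b = 4.96 m and side slope z = 0.99: A = (b + zy)y = (4.96 + 0.99×6.02)×6.02 = 65.74 m²; P = b + 2y√(1+z²) = 4.96 + 2×6.02×1.407 = 21.9 m. Hydraulic radius R = A/P = 65.74/21.9 = 3.001 m. Q_B = (1/0.027)·65.74·3.001^(2/3)·√0.0011 = 168 m³/s.
The larger discharge is 168 m³/s and the smaller is 27.79 m³/s; the ratio is 6.05.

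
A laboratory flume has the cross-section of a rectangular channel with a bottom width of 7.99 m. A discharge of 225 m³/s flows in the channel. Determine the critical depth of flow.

y_c = 4.32 m

For a rectangular channel, critical depth y_c = (q²/g)^(1/3) where q = Q/b = 225/7.99 = 28.16 m²/s.
So y_c = (28.16²/9.81)^(1/3) = 4.32 m.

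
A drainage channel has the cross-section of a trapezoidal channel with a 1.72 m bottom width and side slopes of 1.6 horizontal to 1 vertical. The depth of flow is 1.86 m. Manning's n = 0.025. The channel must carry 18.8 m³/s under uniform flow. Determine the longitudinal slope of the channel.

S = 0.0029

With bottom width b = 1.72 m and side slope z = 1.6: A = (b + zy)y = (1.72 + 1.6×1.86)×1.86 = 8.735 m²; P = b + 2y√(1+z²) = 1.72 + 2×1.86×1.887 = 8.739 m.
Hydraulic radius R = A/P = 8.735/8.739 = 0.9995 m.
From Manning's equation, S = [nQ / (1 A R^(2/3))]² = [0.025 × 18.8 / (1 × 8.735 × 0.9995^(2/3))]² = 0.0029.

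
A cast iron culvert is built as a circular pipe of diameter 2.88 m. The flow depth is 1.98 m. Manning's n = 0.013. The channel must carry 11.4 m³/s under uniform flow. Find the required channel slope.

For a circular section of diameter D = 2.88 m at depth y = 1.98 m, the central angle is θ = 2 arccos(1 − 2y/D) = 3.91 rad. Then A = (D²/8)(θ − sin θ) = 4.775 m² and P = Dθ/2 = 5.631 m.
Hydraulic radius R = A/P = 4.775/5.631 = 0.848 m.
From Manning's equation, S = [nQ / (1 A R^(2/3))]² = [0.013 × 11.4 / (1 × 4.775 × 0.848^(2/3))]² = 0.0012.

S = 0.0012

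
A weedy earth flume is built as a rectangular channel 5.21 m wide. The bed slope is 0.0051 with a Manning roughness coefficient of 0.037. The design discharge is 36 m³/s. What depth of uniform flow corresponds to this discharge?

Manning's equation rearranged: A R^(2/3) = nQ / (1·√S) = 0.037 × 36 / (√0.0051) = 18.65.
Trying y = 2.15 m: A R^(2/3) = 12.49 — low.
Trying y = 3.52 m: A R^(2/3) = 24 — high.
Trying y = 2.9 m: A R^(2/3) = 18.66 — ≈ 18.65.

y_n = 2.9 m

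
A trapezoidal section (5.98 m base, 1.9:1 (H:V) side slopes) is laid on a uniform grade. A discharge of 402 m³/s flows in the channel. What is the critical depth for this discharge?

At critical depth, Q² T / (g A³) = 1, i.e. A³/T = Q²/g = 402²/9.81 = 16470.
Try y = 3.94 m: A³/T = 7128 — short.
Try y = 5.25 m: A³/T = 22670 — over.
Try y = 4.86 m: A³/T = 16530 — ≈ 16470.

y_c = 4.86 m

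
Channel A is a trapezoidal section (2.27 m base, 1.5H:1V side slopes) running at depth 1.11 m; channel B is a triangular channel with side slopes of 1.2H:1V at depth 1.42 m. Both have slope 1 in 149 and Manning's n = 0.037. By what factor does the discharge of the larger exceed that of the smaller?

Channel A: With bottom width b = 2.27 m and side slope z = 1.5: A = (b + zy)y = (2.27 + 1.5×1.11)×1.11 = 4.368 m²; P = b + 2y√(1+z²) = 2.27 + 2×1.11×1.803 = 6.272 m. Hydraulic radius R = A/P = 4.368/6.272 = 0.6964 m. Q_A = (1/0.037)·4.368·0.6964^(2/3)·√0.006711 = 7.598 m³/s.
Channel B: For a triangular section with side slope z = 1.2: A = zy² = 1.2×1.42² = 2.42 m²; P = 2y√(1+z²) = 2×1.42×1.562 = 4.436 m. Hydraulic radius R = A/P = 2.42/4.436 = 0.5454 m. Q_B = (1/0.037)·2.42·0.5454^(2/3)·√0.006711 = 3.577 m³/s.
The larger discharge is 7.598 m³/s and the smaller is 3.577 m³/s; the ratio is 2.12.

2.12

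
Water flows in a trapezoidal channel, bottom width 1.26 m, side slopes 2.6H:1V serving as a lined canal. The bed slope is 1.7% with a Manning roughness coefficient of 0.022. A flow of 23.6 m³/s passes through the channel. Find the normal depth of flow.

Manning's equation rearranged: A R^(2/3) = nQ / (1·√S) = 0.022 × 23.6 / (√0.017) = 3.982.
At y = 0.945 m: A R^(2/3) = 2.324 — low.
At y = 1.35 m: A R^(2/3) = 5.237 — high.
At y = 1.2 m: A R^(2/3) = 3.99 — close enough.

y_n = 1.2 m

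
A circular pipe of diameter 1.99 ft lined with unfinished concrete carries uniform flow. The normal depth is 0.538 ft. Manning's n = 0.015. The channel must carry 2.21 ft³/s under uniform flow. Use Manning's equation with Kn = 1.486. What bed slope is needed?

S = 0.00511

For a circular section of diameter D = 1.99 ft at depth y = 0.538 ft, the central angle is θ = 2 arccos(1 − 2y/D) = 2.187 rad. Then A = (D²/8)(θ − sin θ) = 0.6788 ft² and P = Dθ/2 = 2.176 ft.
Hydraulic radius R = A/P = 0.6788/2.176 = 0.3119 ft.
From Manning's equation, S = [nQ / (1.486 A R^(2/3))]² = [0.015 × 2.21 / (1.486 × 0.6788 × 0.3119^(2/3))]² = 0.00511.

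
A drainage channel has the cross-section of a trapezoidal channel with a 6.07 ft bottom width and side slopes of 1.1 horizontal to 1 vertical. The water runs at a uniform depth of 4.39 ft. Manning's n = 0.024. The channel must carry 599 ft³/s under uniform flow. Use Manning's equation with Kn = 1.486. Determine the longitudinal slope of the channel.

With bottom width b = 6.07 ft and side slope z = 1.1: A = (b + zy)y = (6.07 + 1.1×4.39)×4.39 = 47.85 ft²; P = b + 2y√(1+z²) = 6.07 + 2×4.39×1.487 = 19.12 ft.
Hydraulic radius R = A/P = 47.85/19.12 = 2.502 ft.
From Manning's equation, S = [nQ / (1.486 A R^(2/3))]² = [0.024 × 599 / (1.486 × 47.85 × 2.502^(2/3))]² = 0.012.

S = 0.012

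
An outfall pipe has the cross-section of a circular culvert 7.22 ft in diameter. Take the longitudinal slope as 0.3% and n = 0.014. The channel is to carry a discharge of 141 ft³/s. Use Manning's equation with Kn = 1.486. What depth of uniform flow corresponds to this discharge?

Manning's equation rearranged: A R^(2/3) = nQ / (1.486·√S) = 0.014 × 141 / (1.486 × √0.003) = 24.25.
At y = 2.32 ft: A R^(2/3) = 13.57 — short.
At y = 3.66 ft: A R^(2/3) = 31.06 — over.
At y = 3.17 ft: A R^(2/3) = 24.2 — ≈ 24.25.

y_n = 3.17 ft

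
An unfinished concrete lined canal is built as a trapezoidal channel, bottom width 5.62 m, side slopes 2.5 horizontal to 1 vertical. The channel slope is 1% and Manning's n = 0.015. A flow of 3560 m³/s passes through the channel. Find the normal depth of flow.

Manning's equation rearranged: A R^(2/3) = nQ / (1·√S) = 0.015 × 3560 / (√0.01) = 534.
Try y = 10.2 m: A R^(2/3) = 957.9 — too large.
Try y = 6.37 m: A R^(2/3) = 312.6 — too small.
Try y = 8 m: A R^(2/3) = 534.3 — matches.

y_n = 8 m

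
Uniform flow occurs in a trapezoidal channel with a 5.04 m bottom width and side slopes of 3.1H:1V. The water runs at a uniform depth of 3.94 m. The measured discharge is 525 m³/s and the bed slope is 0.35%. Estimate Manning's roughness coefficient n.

With bottom width b = 5.04 m and side slope z = 3.1: A = (b + zy)y = (5.04 + 3.1×3.94)×3.94 = 67.98 m²; P = b + 2y√(1+z²) = 5.04 + 2×3.94×3.257 = 30.71 m.
Hydraulic radius R = A/P = 67.98/30.71 = 2.214 m.
Rearranging Manning's equation: n = (1/Q) A R^(2/3) S^(1/2) = (1/525) × 67.98 × 2.214^(2/3) × √0.0035 = 0.013.

n = 0.013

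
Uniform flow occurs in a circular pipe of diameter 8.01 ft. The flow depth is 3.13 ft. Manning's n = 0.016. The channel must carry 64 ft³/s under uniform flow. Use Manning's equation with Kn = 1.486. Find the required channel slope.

For a circular section of diameter D = 8.01 ft at depth y = 3.13 ft, the central angle is θ = 2 arccos(1 − 2y/D) = 2.701 rad. Then A = (D²/8)(θ − sin θ) = 18.24 ft² and P = Dθ/2 = 10.82 ft.
Hydraulic radius R = A/P = 18.24/10.82 = 1.686 ft.
From Manning's equation, S = [nQ / (1.486 A R^(2/3))]² = [0.016 × 64 / (1.486 × 18.24 × 1.686^(2/3))]² = 0.000711.

S = 0.000711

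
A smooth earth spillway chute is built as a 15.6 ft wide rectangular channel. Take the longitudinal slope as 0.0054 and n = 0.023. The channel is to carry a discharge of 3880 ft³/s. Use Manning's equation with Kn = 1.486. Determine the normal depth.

Manning's equation rearranged: A R^(2/3) = nQ / (1.486·√S) = 0.023 × 3880 / (1.486 × √0.0054) = 817.2.
At y = 19.8 ft: A R^(2/3) = 973.5 — too large.
At y = 11.7 ft: A R^(2/3) = 510.7 — too small.
At y = 17.1 ft: A R^(2/3) = 816.7 — close enough.

y_n = 17.1 ft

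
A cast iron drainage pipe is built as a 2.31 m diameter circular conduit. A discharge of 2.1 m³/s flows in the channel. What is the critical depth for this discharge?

At critical depth, Q² T / (g A³) = 1, i.e. A³/T = Q²/g = 2.1²/9.81 = 0.4495.
Trying y = 0.527 m: A³/T = 0.1924 — short.
Trying y = 0.778 m: A³/T = 0.8739 — over.
Trying y = 0.655 m: A³/T = 0.4487 — ≈ 0.4495.

y_c = 0.655 m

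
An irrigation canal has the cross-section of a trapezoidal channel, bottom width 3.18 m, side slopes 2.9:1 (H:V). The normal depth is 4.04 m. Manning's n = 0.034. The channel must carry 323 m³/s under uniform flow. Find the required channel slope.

S = 0.012

With bottom width b = 3.18 m and side slope z = 2.9: A = (b + zy)y = (3.18 + 2.9×4.04)×4.04 = 60.18 m²; P = b + 2y√(1+z²) = 3.18 + 2×4.04×3.068 = 27.97 m.
Hydraulic radius R = A/P = 60.18/27.97 = 2.152 m.
From Manning's equation, S = [nQ / (1 A R^(2/3))]² = [0.034 × 323 / (1 × 60.18 × 2.152^(2/3))]² = 0.012.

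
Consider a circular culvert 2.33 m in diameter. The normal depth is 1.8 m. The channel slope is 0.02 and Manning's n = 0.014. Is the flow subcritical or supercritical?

For a circular section of diameter D = 2.33 m at depth y = 1.8 m, the central angle is θ = 2 arccos(1 − 2y/D) = 4.295 rad. Then A = (D²/8)(θ − sin θ) = 3.535 m² and P = Dθ/2 = 5.003 m.
Hydraulic radius R = A/P = 3.535/5.003 = 0.7065 m.
V = (1/n) R^(2/3) √S = (1/0.014) × 0.7065^(2/3) × √0.02 = 8.013 m/s. Hydraulic depth D_h = A/T = 3.535/1.953 = 1.809 m.
Froude number Fr = V/√(g·D_h) = 8.013/√(9.81×1.809) = 1.9, which is greater than 1, so the flow is supercritical.

supercritical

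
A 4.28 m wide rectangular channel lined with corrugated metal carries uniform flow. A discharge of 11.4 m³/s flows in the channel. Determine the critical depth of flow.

For a rectangular channel, critical depth y_c = (q²/g)^(1/3) where q = Q/b = 11.4/4.28 = 2.664 m²/s.
So y_c = (2.664²/9.81)^(1/3) = 0.898 m.

y_c = 0.898 m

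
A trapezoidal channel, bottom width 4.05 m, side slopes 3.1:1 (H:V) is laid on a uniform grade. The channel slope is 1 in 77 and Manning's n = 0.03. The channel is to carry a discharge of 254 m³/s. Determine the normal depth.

Manning's equation rearranged: A R^(2/3) = nQ / (1·√S) = 0.03 × 254 / (√0.01299) = 66.87.
At y = 3.97 m: A R^(2/3) = 108.9 — too large.
At y = 2.73 m: A R^(2/3) = 46.04 — too small.
At y = 3.22 m: A R^(2/3) = 66.99 — close enough.

y_n = 3.22 m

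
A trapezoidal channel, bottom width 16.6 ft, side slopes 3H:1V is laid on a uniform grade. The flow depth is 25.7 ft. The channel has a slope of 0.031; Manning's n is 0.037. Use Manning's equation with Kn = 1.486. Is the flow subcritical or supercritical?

With bottom width b = 16.6 ft and side slope z = 3: A = (b + zy)y = (16.6 + 3×25.7)×25.7 = 2408 ft²; P = b + 2y√(1+z²) = 16.6 + 2×25.7×3.162 = 179.1 ft.
Hydraulic radius R = A/P = 2408/179.1 = 13.44 ft.
V = (1.486/n) R^(2/3) √S = (1.486/0.037) × 13.44^(2/3) × √0.031 = 39.98 ft/s. Hydraulic depth D_h = A/T = 2408/170.8 = 14.1 ft.
Froude number Fr = V/√(g·D_h) = 39.98/√(32.2×14.1) = 1.88, which is greater than 1, so the flow is supercritical.

supercritical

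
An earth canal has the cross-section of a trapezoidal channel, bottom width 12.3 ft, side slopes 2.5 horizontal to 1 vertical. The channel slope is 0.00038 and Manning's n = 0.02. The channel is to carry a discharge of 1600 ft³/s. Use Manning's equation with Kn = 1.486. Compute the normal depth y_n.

Manning's equation rearranged: A R^(2/3) = nQ / (1.486·√S) = 0.02 × 1600 / (1.486 × √0.00038) = 1105.
Try y = 12.1 ft: A R^(2/3) = 1820 — high.
Try y = 7.43 ft: A R^(2/3) = 614.6 — low.
Try y = 9.7 ft: A R^(2/3) = 1104 — matches.

y_n = 9.7 ft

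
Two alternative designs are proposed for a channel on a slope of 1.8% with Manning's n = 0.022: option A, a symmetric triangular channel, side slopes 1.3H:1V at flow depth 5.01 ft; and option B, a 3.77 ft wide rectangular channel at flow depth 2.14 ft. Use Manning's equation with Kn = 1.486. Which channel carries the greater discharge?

Channel A: For a triangular section with side slope z = 1.3: A = zy² = 1.3×5.01² = 32.63 ft²; P = 2y√(1+z²) = 2×5.01×1.64 = 16.43 ft. Hydraulic radius R = A/P = 32.63/16.43 = 1.986 ft. Q_A = (1.486/0.022)·32.63·1.986^(2/3)·√0.018 = 467.1 ft³/s.
Channel B: Flow area A = b·y = 3.77 × 2.14 = 8.068 ft². Wetted perimeter P = b + 2y = 3.77 + 2×2.14 = 8.05 ft. Hydraulic radius R = A/P = 8.068/8.05 = 1.002 ft. Q_B = (1.486/0.022)·8.068·1.002^(2/3)·√0.018 = 73.22 ft³/s.
Q_A = 467.1 ft³/s vs Q_B = 73.22 ft³/s, so channel A carries more.

channel A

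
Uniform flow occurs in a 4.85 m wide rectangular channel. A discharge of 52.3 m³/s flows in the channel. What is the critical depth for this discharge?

For a rectangular channel, critical depth y_c = (q²/g)^(1/3) where q = Q/b = 52.3/4.85 = 10.78 m²/s.
So y_c = (10.78²/9.81)^(1/3) = 2.28 m.

y_c = 2.28 m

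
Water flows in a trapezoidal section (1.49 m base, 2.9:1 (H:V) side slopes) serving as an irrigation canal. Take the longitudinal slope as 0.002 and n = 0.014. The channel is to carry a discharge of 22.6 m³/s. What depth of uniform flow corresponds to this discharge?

y_n = 1.45 m

Manning's equation rearranged: A R^(2/3) = nQ / (1·√S) = 0.014 × 22.6 / (√0.002) = 7.075.
At y = 1.09 m: A R^(2/3) = 3.686 — short.
At y = 1.8 m: A R^(2/3) = 11.78 — over.
At y = 1.45 m: A R^(2/3) = 7.087 — matches.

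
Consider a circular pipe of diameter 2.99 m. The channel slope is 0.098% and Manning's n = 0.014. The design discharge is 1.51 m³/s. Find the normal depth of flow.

y_n = 0.69 m

Manning's equation rearranged: A R^(2/3) = nQ / (1·√S) = 0.014 × 1.51 / (√0.00098) = 0.6753.
Trying y = 0.592 m: A R^(2/3) = 0.4962 — short.
Trying y = 0.69 m: A R^(2/3) = 0.6755 — matches.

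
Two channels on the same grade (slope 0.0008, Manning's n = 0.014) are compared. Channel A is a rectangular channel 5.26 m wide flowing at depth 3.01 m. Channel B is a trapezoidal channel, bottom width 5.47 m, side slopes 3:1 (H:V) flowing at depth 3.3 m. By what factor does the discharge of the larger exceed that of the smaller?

Channel A: Flow area A = b·y = 5.26 × 3.01 = 15.83 m². Wetted perimeter P = b + 2y = 5.26 + 2×3.01 = 11.28 m. Hydraulic radius R = A/P = 15.83/11.28 = 1.404 m. Q_A = (1/0.014)·15.83·1.404^(2/3)·√0.0008 = 40.1 m³/s.
Channel B: With bottom width b = 5.47 m and side slope z = 3: A = (b + zy)y = (5.47 + 3×3.3)×3.3 = 50.72 m²; P = b + 2y√(1+z²) = 5.47 + 2×3.3×3.162 = 26.34 m. Hydraulic radius R = A/P = 50.72/26.34 = 1.926 m. Q_B = (1/0.014)·50.72·1.926^(2/3)·√0.0008 = 158.6 m³/s.
The larger discharge is 158.6 m³/s and the smaller is 40.1 m³/s; the ratio is 3.96.

3.96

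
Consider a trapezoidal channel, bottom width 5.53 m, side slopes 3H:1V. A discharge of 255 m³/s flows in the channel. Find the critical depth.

At critical depth, Q² T / (g A³) = 1, i.e. A³/T = Q²/g = 255²/9.81 = 6628.
Trying y = 3.97 m: A³/T = 11310 — high.
Trying y = 3.14 m: A³/T = 4245 — low.
Trying y = 3.5 m: A³/T = 6657 — ≈ 6628.

y_c = 3.5 m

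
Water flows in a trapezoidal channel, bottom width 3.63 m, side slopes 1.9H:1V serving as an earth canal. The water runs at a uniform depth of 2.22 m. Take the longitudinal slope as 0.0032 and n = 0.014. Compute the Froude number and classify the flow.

With bottom width b = 3.63 m and side slope z = 1.9: A = (b + zy)y = (3.63 + 1.9×2.22)×2.22 = 17.42 m²; P = b + 2y√(1+z²) = 3.63 + 2×2.22×2.147 = 13.16 m.
Hydraulic radius R = A/P = 17.42/13.16 = 1.324 m.
V = (1/n) R^(2/3) √S = (1/0.014) × 1.324^(2/3) × √0.0032 = 4.871 m/s. Hydraulic depth D_h = A/T = 17.42/12.07 = 1.444 m.
Froude number Fr = V/√(g·D_h) = 4.871/√(9.81×1.444) = 1.29, which is greater than 1, so the flow is supercritical.

supercritical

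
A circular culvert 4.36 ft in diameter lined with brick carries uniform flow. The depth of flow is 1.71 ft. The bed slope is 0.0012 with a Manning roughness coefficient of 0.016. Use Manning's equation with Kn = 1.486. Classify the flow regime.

subcritical

For a circular section of diameter D = 4.36 ft at depth y = 1.71 ft, the central angle is θ = 2 arccos(1 − 2y/D) = 2.707 rad. Then A = (D²/8)(θ − sin θ) = 5.432 ft² and P = Dθ/2 = 5.901 ft.
Hydraulic radius R = A/P = 5.432/5.901 = 0.9205 ft.
V = (1.486/n) R^(2/3) √S = (1.486/0.016) × 0.9205^(2/3) × √0.0012 = 3.044 ft/s. Hydraulic depth D_h = A/T = 5.432/4.257 = 1.276 ft.
Froude number Fr = V/√(g·D_h) = 3.044/√(32.2×1.276) = 0.475, which is less than 1, so the flow is subcritical.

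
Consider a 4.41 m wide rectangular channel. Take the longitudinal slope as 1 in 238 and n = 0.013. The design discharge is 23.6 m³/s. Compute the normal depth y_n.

Manning's equation rearranged: A R^(2/3) = nQ / (1·√S) = 0.013 × 23.6 / (√0.004202) = 4.733.
Trying y = 0.871 m: A R^(2/3) = 2.806 — low.
Trying y = 1.38 m: A R^(2/3) = 5.456 — high.
Trying y = 1.25 m: A R^(2/3) = 4.742 — ≈ 4.733.

y_n = 1.25 m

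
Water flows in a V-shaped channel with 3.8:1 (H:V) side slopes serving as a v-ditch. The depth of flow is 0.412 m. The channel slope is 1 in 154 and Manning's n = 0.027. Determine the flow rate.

Q = 0.657 m³/s

For a triangular section with side slope z = 3.8: A = zy² = 3.8×0.412² = 0.645 m²; P = 2y√(1+z²) = 2×0.412×3.929 = 3.238 m.
Hydraulic radius R = A/P = 0.645/3.238 = 0.1992 m.
Manning's equation: Q = (1/n) A R^(2/3) S^(1/2) = (1/0.027) × 0.645 × 0.1992^(2/3) × 0.006494^(1/2) = 0.657 m³/s.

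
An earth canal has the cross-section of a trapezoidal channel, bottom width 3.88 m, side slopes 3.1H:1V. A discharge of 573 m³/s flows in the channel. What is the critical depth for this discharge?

At critical depth, Q² T / (g A³) = 1, i.e. A³/T = Q²/g = 573²/9.81 = 33470.
Trying y = 4.71 m: A³/T = 19940 — too small.
Trying y = 6.4 m: A³/T = 80310 — too large.
Trying y = 5.28 m: A³/T = 33370 — ≈ 33470.

y_c = 5.28 m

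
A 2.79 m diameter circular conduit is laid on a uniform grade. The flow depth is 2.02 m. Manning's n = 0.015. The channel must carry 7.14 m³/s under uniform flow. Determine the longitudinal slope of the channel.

S = 0.000649

For a circular section of diameter D = 2.79 m at depth y = 2.02 m, the central angle is θ = 2 arccos(1 − 2y/D) = 4.071 rad. Then A = (D²/8)(θ − sin θ) = 4.74 m² and P = Dθ/2 = 5.679 m.
Hydraulic radius R = A/P = 4.74/5.679 = 0.8348 m.
From Manning's equation, S = [nQ / (1 A R^(2/3))]² = [0.015 × 7.14 / (1 × 4.74 × 0.8348^(2/3))]² = 0.000649.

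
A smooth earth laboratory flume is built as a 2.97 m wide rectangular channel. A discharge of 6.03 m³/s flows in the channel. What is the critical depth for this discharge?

y_c = 0.749 m

For a rectangular channel, critical depth y_c = (q²/g)^(1/3) where q = Q/b = 6.03/2.97 = 2.03 m²/s.
So y_c = (2.03²/9.81)^(1/3) = 0.749 m.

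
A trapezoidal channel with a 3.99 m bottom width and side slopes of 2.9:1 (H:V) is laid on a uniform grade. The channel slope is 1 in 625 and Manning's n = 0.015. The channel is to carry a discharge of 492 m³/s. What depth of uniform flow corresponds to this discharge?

Manning's equation rearranged: A R^(2/3) = nQ / (1·√S) = 0.015 × 492 / (√0.0016) = 184.5.
Trying y = 6.37 m: A R^(2/3) = 318.6 — too large.
Trying y = 3.85 m: A R^(2/3) = 96.08 — too small.
Trying y = 5.08 m: A R^(2/3) = 184.7 — close enough.

y_n = 5.08 m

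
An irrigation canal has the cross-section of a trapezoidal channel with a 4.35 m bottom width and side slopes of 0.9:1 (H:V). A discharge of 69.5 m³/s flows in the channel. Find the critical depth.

At critical depth, Q² T / (g A³) = 1, i.e. A³/T = Q²/g = 69.5²/9.81 = 492.4.
At y = 2.17 m: A³/T = 309.9 — short.
At y = 2.48 m: A³/T = 493.5 — ≈ 492.4.

y_c = 2.48 m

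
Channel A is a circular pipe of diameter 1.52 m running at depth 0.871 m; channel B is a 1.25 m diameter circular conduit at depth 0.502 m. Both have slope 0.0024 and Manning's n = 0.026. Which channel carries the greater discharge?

channel A

Channel A: For a circular section of diameter D = 1.52 m at depth y = 0.871 m, the central angle is θ = 2 arccos(1 − 2y/D) = 3.435 rad. Then A = (D²/8)(θ − sin θ) = 1.075 m² and P = Dθ/2 = 2.61 m. Hydraulic radius R = A/P = 1.075/2.61 = 0.412 m. Q_A = (1/0.026)·1.075·0.412^(2/3)·√0.0024 = 1.122 m³/s.
Channel B: For a circular section of diameter D = 1.25 m at depth y = 0.502 m, the central angle is θ = 2 arccos(1 − 2y/D) = 2.745 rad. Then A = (D²/8)(θ − sin θ) = 0.4608 m² and P = Dθ/2 = 1.716 m. Hydraulic radius R = A/P = 0.4608/1.716 = 0.2686 m. Q_B = (1/0.026)·0.4608·0.2686^(2/3)·√0.0024 = 0.3615 m³/s.
Q_A = 1.122 m³/s vs Q_B = 0.3615 m³/s, so channel A carries more.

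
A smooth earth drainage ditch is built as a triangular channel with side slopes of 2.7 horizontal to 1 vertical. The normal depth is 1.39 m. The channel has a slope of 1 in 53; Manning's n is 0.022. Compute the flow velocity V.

V = 4.69 m/s

For a triangular section with side slope z = 2.7: A = zy² = 2.7×1.39² = 5.217 m²; P = 2y√(1+z²) = 2×1.39×2.879 = 8.004 m.
Hydraulic radius R = A/P = 5.217/8.004 = 0.6517 m.
From Manning's equation, V = (1/n) R^(2/3) S^(1/2) = (1/0.022) × 0.6517^(2/3) × 0.01887^(1/2) = 4.69 m/s.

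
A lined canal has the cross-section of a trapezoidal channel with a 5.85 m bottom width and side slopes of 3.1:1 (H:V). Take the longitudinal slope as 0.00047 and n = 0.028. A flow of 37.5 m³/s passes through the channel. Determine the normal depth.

Manning's equation rearranged: A R^(2/3) = nQ / (1·√S) = 0.028 × 37.5 / (√0.00047) = 48.43.
At y = 3.15 m: A R^(2/3) = 74.53 — too large.
At y = 1.86 m: A R^(2/3) = 24.43 — too small.
At y = 2.58 m: A R^(2/3) = 48.4 — close enough.

y_n = 2.58 m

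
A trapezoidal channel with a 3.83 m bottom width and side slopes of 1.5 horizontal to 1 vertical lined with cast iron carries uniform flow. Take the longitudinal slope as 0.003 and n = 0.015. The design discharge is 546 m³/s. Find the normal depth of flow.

Manning's equation rearranged: A R^(2/3) = nQ / (1·√S) = 0.015 × 546 / (√0.003) = 149.5.
Trying y = 4.06 m: A R^(2/3) = 67.73 — too small.
Trying y = 6.55 m: A R^(2/3) = 196.6 — too large.
Trying y = 5.81 m: A R^(2/3) = 149.6 — matches.

y_n = 5.81 m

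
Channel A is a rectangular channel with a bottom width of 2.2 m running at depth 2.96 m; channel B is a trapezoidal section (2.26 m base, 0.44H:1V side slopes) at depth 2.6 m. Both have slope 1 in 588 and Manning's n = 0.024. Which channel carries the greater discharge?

channel B

Channel A: Flow area A = b·y = 2.2 × 2.96 = 6.512 m². Wetted perimeter P = b + 2y = 2.2 + 2×2.96 = 8.12 m. Hydraulic radius R = A/P = 6.512/8.12 = 0.802 m. Q_A = (1/0.024)·6.512·0.802^(2/3)·√0.001701 = 9.659 m³/s.
Channel B: With bottom width b = 2.26 m and side slope z = 0.44: A = (b + zy)y = (2.26 + 0.44×2.6)×2.6 = 8.85 m²; P = b + 2y√(1+z²) = 2.26 + 2×2.6×1.093 = 7.941 m. Hydraulic radius R = A/P = 8.85/7.941 = 1.115 m. Q_B = (1/0.024)·8.85·1.115^(2/3)·√0.001701 = 16.35 m³/s.
Q_A = 9.659 m³/s vs Q_B = 16.35 m³/s, so channel B carries more.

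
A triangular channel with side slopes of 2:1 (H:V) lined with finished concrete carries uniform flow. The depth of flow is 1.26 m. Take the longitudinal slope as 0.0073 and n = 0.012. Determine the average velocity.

For a triangular section with side slope z = 2: A = zy² = 2×1.26² = 3.175 m²; P = 2y√(1+z²) = 2×1.26×2.236 = 5.635 m.
Hydraulic radius R = A/P = 3.175/5.635 = 0.5635 m.
From Manning's equation, V = (1/n) R^(2/3) S^(1/2) = (1/0.012) × 0.5635^(2/3) × 0.0073^(1/2) = 4.86 m/s.

V = 4.86 m/s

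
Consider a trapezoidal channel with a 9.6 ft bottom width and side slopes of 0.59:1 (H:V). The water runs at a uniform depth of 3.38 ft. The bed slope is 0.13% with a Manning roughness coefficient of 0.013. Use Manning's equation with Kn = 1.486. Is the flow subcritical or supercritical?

With bottom width b = 9.6 ft and side slope z = 0.59: A = (b + zy)y = (9.6 + 0.59×3.38)×3.38 = 39.19 ft²; P = b + 2y√(1+z²) = 9.6 + 2×3.38×1.161 = 17.45 ft.
Hydraulic radius R = A/P = 39.19/17.45 = 2.246 ft.
V = (1.486/n) R^(2/3) √S = (1.486/0.013) × 2.246^(2/3) × √0.0013 = 7.068 ft/s. Hydraulic depth D_h = A/T = 39.19/13.59 = 2.884 ft.
Froude number Fr = V/√(g·D_h) = 7.068/√(32.2×2.884) = 0.733, which is less than 1, so the flow is subcritical.

subcritical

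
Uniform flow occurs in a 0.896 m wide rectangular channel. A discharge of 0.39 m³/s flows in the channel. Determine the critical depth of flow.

For a rectangular channel, critical depth y_c = (q²/g)^(1/3) where q = Q/b = 0.39/0.896 = 0.4353 m²/s.
So y_c = (0.4353²/9.81)^(1/3) = 0.268 m.

y_c = 0.268 m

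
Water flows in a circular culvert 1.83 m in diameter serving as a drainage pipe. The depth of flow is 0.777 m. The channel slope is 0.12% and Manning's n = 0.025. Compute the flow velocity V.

V = 0.764 m/s

For a circular section of diameter D = 1.83 m at depth y = 0.777 m, the central angle is θ = 2 arccos(1 − 2y/D) = 2.839 rad. Then A = (D²/8)(θ − sin θ) = 1.064 m² and P = Dθ/2 = 2.598 m.
Hydraulic radius R = A/P = 1.064/2.598 = 0.4094 m.
From Manning's equation, V = (1/n) R^(2/3) S^(1/2) = (1/0.025) × 0.4094^(2/3) × 0.0012^(1/2) = 0.764 m/s.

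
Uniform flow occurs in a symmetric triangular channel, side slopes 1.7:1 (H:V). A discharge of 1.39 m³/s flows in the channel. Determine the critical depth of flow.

At critical depth, Q² T / (g A³) = 1, i.e. A³/T = Q²/g = 1.39²/9.81 = 0.197.
Try y = 0.551 m: A³/T = 0.07339 — low.
Try y = 0.845 m: A³/T = 0.6225 — high.
Try y = 0.671 m: A³/T = 0.1966 — matches.

y_c = 0.671 m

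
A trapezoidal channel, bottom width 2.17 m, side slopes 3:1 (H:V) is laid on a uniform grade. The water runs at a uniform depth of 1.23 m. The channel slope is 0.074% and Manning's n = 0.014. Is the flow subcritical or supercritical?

With bottom width b = 2.17 m and side slope z = 3: A = (b + zy)y = (2.17 + 3×1.23)×1.23 = 7.208 m²; P = b + 2y√(1+z²) = 2.17 + 2×1.23×3.162 = 9.949 m.
Hydraulic radius R = A/P = 7.208/9.949 = 0.7245 m.
V = (1/n) R^(2/3) √S = (1/0.014) × 0.7245^(2/3) × √0.00074 = 1.567 m/s. Hydraulic depth D_h = A/T = 7.208/9.55 = 0.7547 m.
Froude number Fr = V/√(g·D_h) = 1.567/√(9.81×0.7547) = 0.576, which is less than 1, so the flow is subcritical.

subcritical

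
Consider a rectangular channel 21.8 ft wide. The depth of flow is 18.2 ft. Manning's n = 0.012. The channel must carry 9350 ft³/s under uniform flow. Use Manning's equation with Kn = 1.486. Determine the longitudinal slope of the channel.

S = 0.0028

Flow area A = b·y = 21.8 × 18.2 = 396.8 ft². Wetted perimeter P = b + 2y = 21.8 + 2×18.2 = 58.2 ft.
Hydraulic radius R = A/P = 396.8/58.2 = 6.817 ft.
From Manning's equation, S = [nQ / (1.486 A R^(2/3))]² = [0.012 × 9350 / (1.486 × 396.8 × 6.817^(2/3))]² = 0.0028.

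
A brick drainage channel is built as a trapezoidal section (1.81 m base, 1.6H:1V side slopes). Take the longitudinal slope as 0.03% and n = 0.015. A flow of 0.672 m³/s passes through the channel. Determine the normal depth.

Manning's equation rearranged: A R^(2/3) = nQ / (1·√S) = 0.015 × 0.672 / (√0.0003) = 0.582.
At y = 0.556 m: A R^(2/3) = 0.7931 — high.
At y = 0.407 m: A R^(2/3) = 0.4483 — low.
At y = 0.47 m: A R^(2/3) = 0.582 — close enough.

y_n = 0.47 m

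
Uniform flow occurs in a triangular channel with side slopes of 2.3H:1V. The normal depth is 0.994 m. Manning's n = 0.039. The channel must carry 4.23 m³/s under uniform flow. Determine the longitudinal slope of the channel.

For a triangular section with side slope z = 2.3: A = zy² = 2.3×0.994² = 2.272 m²; P = 2y√(1+z²) = 2×0.994×2.508 = 4.986 m.
Hydraulic radius R = A/P = 2.272/4.986 = 0.4558 m.
From Manning's equation, S = [nQ / (1 A R^(2/3))]² = [0.039 × 4.23 / (1 × 2.272 × 0.4558^(2/3))]² = 0.015.

S = 0.015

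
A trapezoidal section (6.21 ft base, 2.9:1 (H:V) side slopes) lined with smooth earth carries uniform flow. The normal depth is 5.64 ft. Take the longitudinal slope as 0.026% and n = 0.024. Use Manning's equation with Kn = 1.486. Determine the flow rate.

With bottom width b = 6.21 ft and side slope z = 2.9: A = (b + zy)y = (6.21 + 2.9×5.64)×5.64 = 127.3 ft²; P = b + 2y√(1+z²) = 6.21 + 2×5.64×3.068 = 40.81 ft.
Hydraulic radius R = A/P = 127.3/40.81 = 3.118 ft.
Manning's equation: Q = (1.486/n) A R^(2/3) S^(1/2) = (1.486/0.024) × 127.3 × 3.118^(2/3) × 0.00026^(1/2) = 271 ft³/s.

Q = 271 ft³/s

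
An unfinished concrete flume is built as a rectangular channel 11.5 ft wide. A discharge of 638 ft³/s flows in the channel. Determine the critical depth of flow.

For a rectangular channel, critical depth y_c = (q²/g)^(1/3) where q = Q/b = 638/11.5 = 55.48 ft²/s.
So y_c = (55.48²/32.2)^(1/3) = 4.57 ft.

y_c = 4.57 ft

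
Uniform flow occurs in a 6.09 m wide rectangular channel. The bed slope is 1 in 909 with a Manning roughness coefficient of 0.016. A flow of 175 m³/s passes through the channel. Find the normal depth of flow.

Manning's equation rearranged: A R^(2/3) = nQ / (1·√S) = 0.016 × 175 / (√0.0011) = 84.42.
Trying y = 6.58 m: A R^(2/3) = 65.33 — low.
Trying y = 8.92 m: A R^(2/3) = 93.83 — high.
Trying y = 8.15 m: A R^(2/3) = 84.38 — matches.

y_n = 8.15 m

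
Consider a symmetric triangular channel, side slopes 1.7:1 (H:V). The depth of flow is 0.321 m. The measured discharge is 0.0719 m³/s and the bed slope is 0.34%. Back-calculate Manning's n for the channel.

For a triangular section with side slope z = 1.7: A = zy² = 1.7×0.321² = 0.1752 m²; P = 2y√(1+z²) = 2×0.321×1.972 = 1.266 m.
Hydraulic radius R = A/P = 0.1752/1.266 = 0.1383 m.
Rearranging Manning's equation: n = (1/Q) A R^(2/3) S^(1/2) = (1/0.0719) × 0.1752 × 0.1383^(2/3) × √0.0034 = 0.038.

n = 0.038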